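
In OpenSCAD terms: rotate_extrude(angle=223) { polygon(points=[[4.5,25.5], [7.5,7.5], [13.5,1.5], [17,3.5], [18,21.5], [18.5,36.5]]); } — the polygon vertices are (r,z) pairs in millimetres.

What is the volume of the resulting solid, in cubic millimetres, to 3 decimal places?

Profile (r,z), 6 vertices: (4.5,25.5) (7.5,7.5) (13.5,1.5) (17,3.5) (18,21.5) (18.5,36.5)
edge 0: (4.5,25.5)→(7.5,7.5)  cross = 4.5·7.5 − 7.5·25.5 = -157.5000; (r_i+r_j)·cross = 12·-157.5000 = -1890.0000
edge 1: (7.5,7.5)→(13.5,1.5)  cross = 7.5·1.5 − 13.5·7.5 = -90.0000; (r_i+r_j)·cross = 21·-90.0000 = -1890.0000
edge 2: (13.5,1.5)→(17,3.5)  cross = 13.5·3.5 − 17·1.5 = 21.7500; (r_i+r_j)·cross = 30.5·21.7500 = 663.3750
edge 3: (17,3.5)→(18,21.5)  cross = 17·21.5 − 18·3.5 = 302.5000; (r_i+r_j)·cross = 35·302.5000 = 10587.5000
edge 4: (18,21.5)→(18.5,36.5)  cross = 18·36.5 − 18.5·21.5 = 259.2500; (r_i+r_j)·cross = 36.5·259.2500 = 9462.6250
edge 5: (18.5,36.5)→(4.5,25.5)  cross = 18.5·25.5 − 4.5·36.5 = 307.5000; (r_i+r_j)·cross = 23·307.5000 = 7072.5000
Σcross = 643.5000 → A = |Σcross|/2 = 321.7500 mm²
Σ(r_i+r_j)·cross = 24006.0000 → first moment M = |Σ|/6 = 4001.0000
R_c = M/A = 4001.0000/321.7500 = 12.4351 mm
θ = 223° = 3.892084 rad
V = θ·R_c·A = 3.892084·12.4351·321.7500 = 15572.229 mm³

Volume = 15572.229 mm³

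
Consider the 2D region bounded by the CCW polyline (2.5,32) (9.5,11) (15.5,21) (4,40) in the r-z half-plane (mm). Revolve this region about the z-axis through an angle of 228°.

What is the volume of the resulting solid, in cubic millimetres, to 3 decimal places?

Profile (r,z), 4 vertices: (2.5,32) (9.5,11) (15.5,21) (4,40)
edge 0: (2.5,32)→(9.5,11)  cross = 2.5·11 − 9.5·32 = -276.5000; (r_i+r_j)·cross = 12·-276.5000 = -3318.0000
edge 1: (9.5,11)→(15.5,21)  cross = 9.5·21 − 15.5·11 = 29.0000; (r_i+r_j)·cross = 25·29.0000 = 725.0000
edge 2: (15.5,21)→(4,40)  cross = 15.5·40 − 4·21 = 536.0000; (r_i+r_j)·cross = 19.5·536.0000 = 10452.0000
edge 3: (4,40)→(2.5,32)  cross = 4·32 − 2.5·40 = 28.0000; (r_i+r_j)·cross = 6.5·28.0000 = 182.0000
Σcross = 316.5000 → A = |Σcross|/2 = 158.2500 mm²
Σ(r_i+r_j)·cross = 8041.0000 → first moment M = |Σ|/6 = 1340.1667
R_c = M/A = 1340.1667/158.2500 = 8.4687 mm
θ = 228° = 3.979351 rad
V = θ·R_c·A = 3.979351·8.4687·158.2500 = 5332.993 mm³

Volume = 5332.993 mm³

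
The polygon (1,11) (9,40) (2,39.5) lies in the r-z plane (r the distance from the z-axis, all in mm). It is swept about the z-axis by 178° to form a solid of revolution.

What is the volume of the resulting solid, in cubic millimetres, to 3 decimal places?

Volume = 1236.461 mm³

Profile (r,z), 3 vertices: (1,11) (9,40) (2,39.5)
edge 0: (1,11)→(9,40)  cross = 1·40 − 9·11 = -59.0000; (r_i+r_j)·cross = 10·-59.0000 = -590.0000
edge 1: (9,40)→(2,39.5)  cross = 9·39.5 − 2·40 = 275.5000; (r_i+r_j)·cross = 11·275.5000 = 3030.5000
edge 2: (2,39.5)→(1,11)  cross = 2·11 − 1·39.5 = -17.5000; (r_i+r_j)·cross = 3·-17.5000 = -52.5000
Σcross = 199.0000 → A = |Σcross|/2 = 99.5000 mm²
Σ(r_i+r_j)·cross = 2388.0000 → first moment M = |Σ|/6 = 398.0000
R_c = M/A = 398.0000/99.5000 = 4.0000 mm
θ = 178° = 3.106686 rad
V = θ·R_c·A = 3.106686·4.0000·99.5000 = 1236.461 mm³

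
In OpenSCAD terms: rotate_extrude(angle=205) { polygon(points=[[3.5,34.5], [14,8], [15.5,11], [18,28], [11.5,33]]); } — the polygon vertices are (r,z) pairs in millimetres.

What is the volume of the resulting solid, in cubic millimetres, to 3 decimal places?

Volume = 7794.659 mm³

Profile (r,z), 5 vertices: (3.5,34.5) (14,8) (15.5,11) (18,28) (11.5,33)
edge 0: (3.5,34.5)→(14,8)  cross = 3.5·8 − 14·34.5 = -455.0000; (r_i+r_j)·cross = 17.5·-455.0000 = -7962.5000
edge 1: (14,8)→(15.5,11)  cross = 14·11 − 15.5·8 = 30.0000; (r_i+r_j)·cross = 29.5·30.0000 = 885.0000
edge 2: (15.5,11)→(18,28)  cross = 15.5·28 − 18·11 = 236.0000; (r_i+r_j)·cross = 33.5·236.0000 = 7906.0000
edge 3: (18,28)→(11.5,33)  cross = 18·33 − 11.5·28 = 272.0000; (r_i+r_j)·cross = 29.5·272.0000 = 8024.0000
edge 4: (11.5,33)→(3.5,34.5)  cross = 11.5·34.5 − 3.5·33 = 281.2500; (r_i+r_j)·cross = 15·281.2500 = 4218.7500
Σcross = 364.2500 → A = |Σcross|/2 = 182.1250 mm²
Σ(r_i+r_j)·cross = 13071.2500 → first moment M = |Σ|/6 = 2178.5417
R_c = M/A = 2178.5417/182.1250 = 11.9618 mm
θ = 205° = 3.577925 rad
V = θ·R_c·A = 3.577925·11.9618·182.1250 = 7794.659 mm³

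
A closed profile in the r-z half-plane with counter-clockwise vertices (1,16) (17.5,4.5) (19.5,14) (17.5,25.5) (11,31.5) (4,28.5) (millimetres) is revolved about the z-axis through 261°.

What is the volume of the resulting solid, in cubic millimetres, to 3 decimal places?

Profile (r,z), 6 vertices: (1,16) (17.5,4.5) (19.5,14) (17.5,25.5) (11,31.5) (4,28.5)
edge 0: (1,16)→(17.5,4.5)  cross = 1·4.5 − 17.5·16 = -275.5000; (r_i+r_j)·cross = 18.5·-275.5000 = -5096.7500
edge 1: (17.5,4.5)→(19.5,14)  cross = 17.5·14 − 19.5·4.5 = 157.2500; (r_i+r_j)·cross = 37·157.2500 = 5818.2500
edge 2: (19.5,14)→(17.5,25.5)  cross = 19.5·25.5 − 17.5·14 = 252.2500; (r_i+r_j)·cross = 37·252.2500 = 9333.2500
edge 3: (17.5,25.5)→(11,31.5)  cross = 17.5·31.5 − 11·25.5 = 270.7500; (r_i+r_j)·cross = 28.5·270.7500 = 7716.3750
edge 4: (11,31.5)→(4,28.5)  cross = 11·28.5 − 4·31.5 = 187.5000; (r_i+r_j)·cross = 15·187.5000 = 2812.5000
edge 5: (4,28.5)→(1,16)  cross = 4·16 − 1·28.5 = 35.5000; (r_i+r_j)·cross = 5·35.5000 = 177.5000
Σcross = 627.7500 → A = |Σcross|/2 = 313.8750 mm²
Σ(r_i+r_j)·cross = 20761.1250 → first moment M = |Σ|/6 = 3460.1875
R_c = M/A = 3460.1875/313.8750 = 11.0241 mm
θ = 261° = 4.555309 rad
V = θ·R_c·A = 4.555309·11.0241·313.8750 = 15762.224 mm³

Volume = 15762.224 mm³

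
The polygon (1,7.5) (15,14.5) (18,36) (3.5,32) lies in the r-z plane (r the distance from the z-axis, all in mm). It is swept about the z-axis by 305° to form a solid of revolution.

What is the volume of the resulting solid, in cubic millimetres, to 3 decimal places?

Profile (r,z), 4 vertices: (1,7.5) (15,14.5) (18,36) (3.5,32)
edge 0: (1,7.5)→(15,14.5)  cross = 1·14.5 − 15·7.5 = -98.0000; (r_i+r_j)·cross = 16·-98.0000 = -1568.0000
edge 1: (15,14.5)→(18,36)  cross = 15·36 − 18·14.5 = 279.0000; (r_i+r_j)·cross = 33·279.0000 = 9207.0000
edge 2: (18,36)→(3.5,32)  cross = 18·32 − 3.5·36 = 450.0000; (r_i+r_j)·cross = 21.5·450.0000 = 9675.0000
edge 3: (3.5,32)→(1,7.5)  cross = 3.5·7.5 − 1·32 = -5.7500; (r_i+r_j)·cross = 4.5·-5.7500 = -25.8750
Σcross = 625.2500 → A = |Σcross|/2 = 312.6250 mm²
Σ(r_i+r_j)·cross = 17288.1250 → first moment M = |Σ|/6 = 2881.3542
R_c = M/A = 2881.3542/312.6250 = 9.2166 mm
θ = 305° = 5.323254 rad
V = θ·R_c·A = 5.323254·9.2166·312.6250 = 15338.181 mm³

Volume = 15338.181 mm³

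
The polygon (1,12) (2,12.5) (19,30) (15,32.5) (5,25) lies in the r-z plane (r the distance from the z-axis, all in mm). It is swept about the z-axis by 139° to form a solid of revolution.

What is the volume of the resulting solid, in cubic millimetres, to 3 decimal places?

Profile (r,z), 5 vertices: (1,12) (2,12.5) (19,30) (15,32.5) (5,25)
edge 0: (1,12)→(2,12.5)  cross = 1·12.5 − 2·12 = -11.5000; (r_i+r_j)·cross = 3·-11.5000 = -34.5000
edge 1: (2,12.5)→(19,30)  cross = 2·30 − 19·12.5 = -177.5000; (r_i+r_j)·cross = 21·-177.5000 = -3727.5000
edge 2: (19,30)→(15,32.5)  cross = 19·32.5 − 15·30 = 167.5000; (r_i+r_j)·cross = 34·167.5000 = 5695.0000
edge 3: (15,32.5)→(5,25)  cross = 15·25 − 5·32.5 = 212.5000; (r_i+r_j)·cross = 20·212.5000 = 4250.0000
edge 4: (5,25)→(1,12)  cross = 5·12 − 1·25 = 35.0000; (r_i+r_j)·cross = 6·35.0000 = 210.0000
Σcross = 226.0000 → A = |Σcross|/2 = 113.0000 mm²
Σ(r_i+r_j)·cross = 6393.0000 → first moment M = |Σ|/6 = 1065.5000
R_c = M/A = 1065.5000/113.0000 = 9.4292 mm
θ = 139° = 2.426008 rad
V = θ·R_c·A = 2.426008·9.4292·113.0000 = 2584.911 mm³

Volume = 2584.911 mm³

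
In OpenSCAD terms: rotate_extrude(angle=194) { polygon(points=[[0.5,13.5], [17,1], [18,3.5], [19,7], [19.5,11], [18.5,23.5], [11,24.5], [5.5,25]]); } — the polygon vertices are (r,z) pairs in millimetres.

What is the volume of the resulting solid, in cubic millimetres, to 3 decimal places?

Profile (r,z), 8 vertices: (0.5,13.5) (17,1) (18,3.5) (19,7) (19.5,11) (18.5,23.5) (11,24.5) (5.5,25)
edge 0: (0.5,13.5)→(17,1)  cross = 0.5·1 − 17·13.5 = -229.0000; (r_i+r_j)·cross = 17.5·-229.0000 = -4007.5000
edge 1: (17,1)→(18,3.5)  cross = 17·3.5 − 18·1 = 41.5000; (r_i+r_j)·cross = 35·41.5000 = 1452.5000
edge 2: (18,3.5)→(19,7)  cross = 18·7 − 19·3.5 = 59.5000; (r_i+r_j)·cross = 37·59.5000 = 2201.5000
edge 3: (19,7)→(19.5,11)  cross = 19·11 − 19.5·7 = 72.5000; (r_i+r_j)·cross = 38.5·72.5000 = 2791.2500
edge 4: (19.5,11)→(18.5,23.5)  cross = 19.5·23.5 − 18.5·11 = 254.7500; (r_i+r_j)·cross = 38·254.7500 = 9680.5000
edge 5: (18.5,23.5)→(11,24.5)  cross = 18.5·24.5 − 11·23.5 = 194.7500; (r_i+r_j)·cross = 29.5·194.7500 = 5745.1250
edge 6: (11,24.5)→(5.5,25)  cross = 11·25 − 5.5·24.5 = 140.2500; (r_i+r_j)·cross = 16.5·140.2500 = 2314.1250
edge 7: (5.5,25)→(0.5,13.5)  cross = 5.5·13.5 − 0.5·25 = 61.7500; (r_i+r_j)·cross = 6·61.7500 = 370.5000
Σcross = 596.0000 → A = |Σcross|/2 = 298.0000 mm²
Σ(r_i+r_j)·cross = 20548.0000 → first moment M = |Σ|/6 = 3424.6667
R_c = M/A = 3424.6667/298.0000 = 11.4922 mm
θ = 194° = 3.385939 rad
V = θ·R_c·A = 3.385939·11.4922·298.0000 = 11595.712 mm³

Volume = 11595.712 mm³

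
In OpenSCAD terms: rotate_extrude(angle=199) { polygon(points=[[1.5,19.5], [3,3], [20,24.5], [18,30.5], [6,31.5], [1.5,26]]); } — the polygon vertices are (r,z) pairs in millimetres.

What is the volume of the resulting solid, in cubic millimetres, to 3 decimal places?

Profile (r,z), 6 vertices: (1.5,19.5) (3,3) (20,24.5) (18,30.5) (6,31.5) (1.5,26)
edge 0: (1.5,19.5)→(3,3)  cross = 1.5·3 − 3·19.5 = -54.0000; (r_i+r_j)·cross = 4.5·-54.0000 = -243.0000
edge 1: (3,3)→(20,24.5)  cross = 3·24.5 − 20·3 = 13.5000; (r_i+r_j)·cross = 23·13.5000 = 310.5000
edge 2: (20,24.5)→(18,30.5)  cross = 20·30.5 − 18·24.5 = 169.0000; (r_i+r_j)·cross = 38·169.0000 = 6422.0000
edge 3: (18,30.5)→(6,31.5)  cross = 18·31.5 − 6·30.5 = 384.0000; (r_i+r_j)·cross = 24·384.0000 = 9216.0000
edge 4: (6,31.5)→(1.5,26)  cross = 6·26 − 1.5·31.5 = 108.7500; (r_i+r_j)·cross = 7.5·108.7500 = 815.6250
edge 5: (1.5,26)→(1.5,19.5)  cross = 1.5·19.5 − 1.5·26 = -9.7500; (r_i+r_j)·cross = 3·-9.7500 = -29.2500
Σcross = 611.5000 → A = |Σcross|/2 = 305.7500 mm²
Σ(r_i+r_j)·cross = 16491.8750 → first moment M = |Σ|/6 = 2748.6458
R_c = M/A = 2748.6458/305.7500 = 8.9898 mm
θ = 199° = 3.473205 rad
V = θ·R_c·A = 3.473205·8.9898·305.7500 = 9546.611 mm³

Volume = 9546.611 mm³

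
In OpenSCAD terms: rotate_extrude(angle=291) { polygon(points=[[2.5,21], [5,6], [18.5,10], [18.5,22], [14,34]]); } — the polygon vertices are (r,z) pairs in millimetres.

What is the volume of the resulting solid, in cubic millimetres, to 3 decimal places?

Volume = 16918.266 mm³

Profile (r,z), 5 vertices: (2.5,21) (5,6) (18.5,10) (18.5,22) (14,34)
edge 0: (2.5,21)→(5,6)  cross = 2.5·6 − 5·21 = -90.0000; (r_i+r_j)·cross = 7.5·-90.0000 = -675.0000
edge 1: (5,6)→(18.5,10)  cross = 5·10 − 18.5·6 = -61.0000; (r_i+r_j)·cross = 23.5·-61.0000 = -1433.5000
edge 2: (18.5,10)→(18.5,22)  cross = 18.5·22 − 18.5·10 = 222.0000; (r_i+r_j)·cross = 37·222.0000 = 8214.0000
edge 3: (18.5,22)→(14,34)  cross = 18.5·34 − 14·22 = 321.0000; (r_i+r_j)·cross = 32.5·321.0000 = 10432.5000
edge 4: (14,34)→(2.5,21)  cross = 14·21 − 2.5·34 = 209.0000; (r_i+r_j)·cross = 16.5·209.0000 = 3448.5000
Σcross = 601.0000 → A = |Σcross|/2 = 300.5000 mm²
Σ(r_i+r_j)·cross = 19986.5000 → first moment M = |Σ|/6 = 3331.0833
R_c = M/A = 3331.0833/300.5000 = 11.0851 mm
θ = 291° = 5.078908 rad
V = θ·R_c·A = 5.078908·11.0851·300.5000 = 16918.266 mm³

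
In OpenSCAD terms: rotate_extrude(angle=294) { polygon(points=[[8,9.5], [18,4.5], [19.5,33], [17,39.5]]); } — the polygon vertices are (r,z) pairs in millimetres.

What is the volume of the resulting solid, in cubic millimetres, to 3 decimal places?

Volume = 16462.391 mm³

Profile (r,z), 4 vertices: (8,9.5) (18,4.5) (19.5,33) (17,39.5)
edge 0: (8,9.5)→(18,4.5)  cross = 8·4.5 − 18·9.5 = -135.0000; (r_i+r_j)·cross = 26·-135.0000 = -3510.0000
edge 1: (18,4.5)→(19.5,33)  cross = 18·33 − 19.5·4.5 = 506.2500; (r_i+r_j)·cross = 37.5·506.2500 = 18984.3750
edge 2: (19.5,33)→(17,39.5)  cross = 19.5·39.5 − 17·33 = 209.2500; (r_i+r_j)·cross = 36.5·209.2500 = 7637.6250
edge 3: (17,39.5)→(8,9.5)  cross = 17·9.5 − 8·39.5 = -154.5000; (r_i+r_j)·cross = 25·-154.5000 = -3862.5000
Σcross = 426.0000 → A = |Σcross|/2 = 213.0000 mm²
Σ(r_i+r_j)·cross = 19249.5000 → first moment M = |Σ|/6 = 3208.2500
R_c = M/A = 3208.2500/213.0000 = 15.0622 mm
θ = 294° = 5.131268 rad
V = θ·R_c·A = 5.131268·15.0622·213.0000 = 16462.391 mm³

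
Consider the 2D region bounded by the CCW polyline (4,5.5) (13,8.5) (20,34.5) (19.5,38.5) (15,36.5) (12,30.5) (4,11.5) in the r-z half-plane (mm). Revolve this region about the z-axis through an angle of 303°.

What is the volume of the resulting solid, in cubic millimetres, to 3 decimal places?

Volume = 15527.029 mm³

Profile (r,z), 7 vertices: (4,5.5) (13,8.5) (20,34.5) (19.5,38.5) (15,36.5) (12,30.5) (4,11.5)
edge 0: (4,5.5)→(13,8.5)  cross = 4·8.5 − 13·5.5 = -37.5000; (r_i+r_j)·cross = 17·-37.5000 = -637.5000
edge 1: (13,8.5)→(20,34.5)  cross = 13·34.5 − 20·8.5 = 278.5000; (r_i+r_j)·cross = 33·278.5000 = 9190.5000
edge 2: (20,34.5)→(19.5,38.5)  cross = 20·38.5 − 19.5·34.5 = 97.2500; (r_i+r_j)·cross = 39.5·97.2500 = 3841.3750
edge 3: (19.5,38.5)→(15,36.5)  cross = 19.5·36.5 − 15·38.5 = 134.2500; (r_i+r_j)·cross = 34.5·134.2500 = 4631.6250
edge 4: (15,36.5)→(12,30.5)  cross = 15·30.5 − 12·36.5 = 19.5000; (r_i+r_j)·cross = 27·19.5000 = 526.5000
edge 5: (12,30.5)→(4,11.5)  cross = 12·11.5 − 4·30.5 = 16.0000; (r_i+r_j)·cross = 16·16.0000 = 256.0000
edge 6: (4,11.5)→(4,5.5)  cross = 4·5.5 − 4·11.5 = -24.0000; (r_i+r_j)·cross = 8·-24.0000 = -192.0000
Σcross = 484.0000 → A = |Σcross|/2 = 242.0000 mm²
Σ(r_i+r_j)·cross = 17616.5000 → first moment M = |Σ|/6 = 2936.0833
R_c = M/A = 2936.0833/242.0000 = 12.1326 mm
θ = 303° = 5.288348 rad
V = θ·R_c·A = 5.288348·12.1326·242.0000 = 15527.029 mm³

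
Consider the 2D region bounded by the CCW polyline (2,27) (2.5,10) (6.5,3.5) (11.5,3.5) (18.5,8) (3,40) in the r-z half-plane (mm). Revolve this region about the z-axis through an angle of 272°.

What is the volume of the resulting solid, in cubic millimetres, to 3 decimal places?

Volume = 12011.845 mm³

Profile (r,z), 6 vertices: (2,27) (2.5,10) (6.5,3.5) (11.5,3.5) (18.5,8) (3,40)
edge 0: (2,27)→(2.5,10)  cross = 2·10 − 2.5·27 = -47.5000; (r_i+r_j)·cross = 4.5·-47.5000 = -213.7500
edge 1: (2.5,10)→(6.5,3.5)  cross = 2.5·3.5 − 6.5·10 = -56.2500; (r_i+r_j)·cross = 9·-56.2500 = -506.2500
edge 2: (6.5,3.5)→(11.5,3.5)  cross = 6.5·3.5 − 11.5·3.5 = -17.5000; (r_i+r_j)·cross = 18·-17.5000 = -315.0000
edge 3: (11.5,3.5)→(18.5,8)  cross = 11.5·8 − 18.5·3.5 = 27.2500; (r_i+r_j)·cross = 30·27.2500 = 817.5000
edge 4: (18.5,8)→(3,40)  cross = 18.5·40 − 3·8 = 716.0000; (r_i+r_j)·cross = 21.5·716.0000 = 15394.0000
edge 5: (3,40)→(2,27)  cross = 3·27 − 2·40 = 1.0000; (r_i+r_j)·cross = 5·1.0000 = 5.0000
Σcross = 623.0000 → A = |Σcross|/2 = 311.5000 mm²
Σ(r_i+r_j)·cross = 15181.5000 → first moment M = |Σ|/6 = 2530.2500
R_c = M/A = 2530.2500/311.5000 = 8.1228 mm
θ = 272° = 4.747296 rad
V = θ·R_c·A = 4.747296·8.1228·311.5000 = 12011.845 mm³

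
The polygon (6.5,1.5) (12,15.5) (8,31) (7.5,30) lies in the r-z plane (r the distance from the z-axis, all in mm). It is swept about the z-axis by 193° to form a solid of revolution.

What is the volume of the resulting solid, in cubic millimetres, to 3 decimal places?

Profile (r,z), 4 vertices: (6.5,1.5) (12,15.5) (8,31) (7.5,30)
edge 0: (6.5,1.5)→(12,15.5)  cross = 6.5·15.5 − 12·1.5 = 82.7500; (r_i+r_j)·cross = 18.5·82.7500 = 1530.8750
edge 1: (12,15.5)→(8,31)  cross = 12·31 − 8·15.5 = 248.0000; (r_i+r_j)·cross = 20·248.0000 = 4960.0000
edge 2: (8,31)→(7.5,30)  cross = 8·30 − 7.5·31 = 7.5000; (r_i+r_j)·cross = 15.5·7.5000 = 116.2500
edge 3: (7.5,30)→(6.5,1.5)  cross = 7.5·1.5 − 6.5·30 = -183.7500; (r_i+r_j)·cross = 14·-183.7500 = -2572.5000
Σcross = 154.5000 → A = |Σcross|/2 = 77.2500 mm²
Σ(r_i+r_j)·cross = 4034.6250 → first moment M = |Σ|/6 = 672.4375
R_c = M/A = 672.4375/77.2500 = 8.7047 mm
θ = 193° = 3.368485 rad
V = θ·R_c·A = 3.368485·8.7047·77.2500 = 2265.096 mm³

Volume = 2265.096 mm³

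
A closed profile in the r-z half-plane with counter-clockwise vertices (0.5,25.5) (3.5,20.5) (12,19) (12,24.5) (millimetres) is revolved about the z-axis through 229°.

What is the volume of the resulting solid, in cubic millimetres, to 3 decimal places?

Volume = 1437.267 mm³

Profile (r,z), 4 vertices: (0.5,25.5) (3.5,20.5) (12,19) (12,24.5)
edge 0: (0.5,25.5)→(3.5,20.5)  cross = 0.5·20.5 − 3.5·25.5 = -79.0000; (r_i+r_j)·cross = 4·-79.0000 = -316.0000
edge 1: (3.5,20.5)→(12,19)  cross = 3.5·19 − 12·20.5 = -179.5000; (r_i+r_j)·cross = 15.5·-179.5000 = -2782.2500
edge 2: (12,19)→(12,24.5)  cross = 12·24.5 − 12·19 = 66.0000; (r_i+r_j)·cross = 24·66.0000 = 1584.0000
edge 3: (12,24.5)→(0.5,25.5)  cross = 12·25.5 − 0.5·24.5 = 293.7500; (r_i+r_j)·cross = 12.5·293.7500 = 3671.8750
Σcross = 101.2500 → A = |Σcross|/2 = 50.6250 mm²
Σ(r_i+r_j)·cross = 2157.6250 → first moment M = |Σ|/6 = 359.6042
R_c = M/A = 359.6042/50.6250 = 7.1033 mm
θ = 229° = 3.996804 rad
V = θ·R_c·A = 3.996804·7.1033·50.6250 = 1437.267 mm³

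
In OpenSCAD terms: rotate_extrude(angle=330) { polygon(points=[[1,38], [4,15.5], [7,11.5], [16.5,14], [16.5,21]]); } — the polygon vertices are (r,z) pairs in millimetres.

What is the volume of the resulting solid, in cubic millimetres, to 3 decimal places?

Profile (r,z), 5 vertices: (1,38) (4,15.5) (7,11.5) (16.5,14) (16.5,21)
edge 0: (1,38)→(4,15.5)  cross = 1·15.5 − 4·38 = -136.5000; (r_i+r_j)·cross = 5·-136.5000 = -682.5000
edge 1: (4,15.5)→(7,11.5)  cross = 4·11.5 − 7·15.5 = -62.5000; (r_i+r_j)·cross = 11·-62.5000 = -687.5000
edge 2: (7,11.5)→(16.5,14)  cross = 7·14 − 16.5·11.5 = -91.7500; (r_i+r_j)·cross = 23.5·-91.7500 = -2156.1250
edge 3: (16.5,14)→(16.5,21)  cross = 16.5·21 − 16.5·14 = 115.5000; (r_i+r_j)·cross = 33·115.5000 = 3811.5000
edge 4: (16.5,21)→(1,38)  cross = 16.5·38 − 1·21 = 606.0000; (r_i+r_j)·cross = 17.5·606.0000 = 10605.0000
Σcross = 430.7500 → A = |Σcross|/2 = 215.3750 mm²
Σ(r_i+r_j)·cross = 10890.3750 → first moment M = |Σ|/6 = 1815.0625
R_c = M/A = 1815.0625/215.3750 = 8.4275 mm
θ = 330° = 5.759587 rad
V = θ·R_c·A = 5.759587·8.4275·215.3750 = 10454.010 mm³

Volume = 10454.010 mm³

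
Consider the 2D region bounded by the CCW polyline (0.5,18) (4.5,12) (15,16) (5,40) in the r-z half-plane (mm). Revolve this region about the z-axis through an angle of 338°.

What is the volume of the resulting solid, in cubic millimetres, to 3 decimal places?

Volume = 8164.511 mm³

Profile (r,z), 4 vertices: (0.5,18) (4.5,12) (15,16) (5,40)
edge 0: (0.5,18)→(4.5,12)  cross = 0.5·12 − 4.5·18 = -75.0000; (r_i+r_j)·cross = 5·-75.0000 = -375.0000
edge 1: (4.5,12)→(15,16)  cross = 4.5·16 − 15·12 = -108.0000; (r_i+r_j)·cross = 19.5·-108.0000 = -2106.0000
edge 2: (15,16)→(5,40)  cross = 15·40 − 5·16 = 520.0000; (r_i+r_j)·cross = 20·520.0000 = 10400.0000
edge 3: (5,40)→(0.5,18)  cross = 5·18 − 0.5·40 = 70.0000; (r_i+r_j)·cross = 5.5·70.0000 = 385.0000
Σcross = 407.0000 → A = |Σcross|/2 = 203.5000 mm²
Σ(r_i+r_j)·cross = 8304.0000 → first moment M = |Σ|/6 = 1384.0000
R_c = M/A = 1384.0000/203.5000 = 6.8010 mm
θ = 338° = 5.899213 rad
V = θ·R_c·A = 5.899213·6.8010·203.5000 = 8164.511 mm³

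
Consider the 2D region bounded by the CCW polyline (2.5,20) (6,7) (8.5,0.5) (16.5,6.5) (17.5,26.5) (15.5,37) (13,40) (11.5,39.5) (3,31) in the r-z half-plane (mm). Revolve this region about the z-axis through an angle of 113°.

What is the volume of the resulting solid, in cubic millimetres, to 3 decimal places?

Profile (r,z), 9 vertices: (2.5,20) (6,7) (8.5,0.5) (16.5,6.5) (17.5,26.5) (15.5,37) (13,40) (11.5,39.5) (3,31)
edge 0: (2.5,20)→(6,7)  cross = 2.5·7 − 6·20 = -102.5000; (r_i+r_j)·cross = 8.5·-102.5000 = -871.2500
edge 1: (6,7)→(8.5,0.5)  cross = 6·0.5 − 8.5·7 = -56.5000; (r_i+r_j)·cross = 14.5·-56.5000 = -819.2500
edge 2: (8.5,0.5)→(16.5,6.5)  cross = 8.5·6.5 − 16.5·0.5 = 47.0000; (r_i+r_j)·cross = 25·47.0000 = 1175.0000
edge 3: (16.5,6.5)→(17.5,26.5)  cross = 16.5·26.5 − 17.5·6.5 = 323.5000; (r_i+r_j)·cross = 34·323.5000 = 10999.0000
edge 4: (17.5,26.5)→(15.5,37)  cross = 17.5·37 − 15.5·26.5 = 236.7500; (r_i+r_j)·cross = 33·236.7500 = 7812.7500
edge 5: (15.5,37)→(13,40)  cross = 15.5·40 − 13·37 = 139.0000; (r_i+r_j)·cross = 28.5·139.0000 = 3961.5000
edge 6: (13,40)→(11.5,39.5)  cross = 13·39.5 − 11.5·40 = 53.5000; (r_i+r_j)·cross = 24.5·53.5000 = 1310.7500
edge 7: (11.5,39.5)→(3,31)  cross = 11.5·31 − 3·39.5 = 238.0000; (r_i+r_j)·cross = 14.5·238.0000 = 3451.0000
edge 8: (3,31)→(2.5,20)  cross = 3·20 − 2.5·31 = -17.5000; (r_i+r_j)·cross = 5.5·-17.5000 = -96.2500
Σcross = 861.2500 → A = |Σcross|/2 = 430.6250 mm²
Σ(r_i+r_j)·cross = 26923.2500 → first moment M = |Σ|/6 = 4487.2083
R_c = M/A = 4487.2083/430.6250 = 10.4202 mm
θ = 113° = 1.972222 rad
V = θ·R_c·A = 1.972222·10.4202·430.6250 = 8849.771 mm³

Volume = 8849.771 mm³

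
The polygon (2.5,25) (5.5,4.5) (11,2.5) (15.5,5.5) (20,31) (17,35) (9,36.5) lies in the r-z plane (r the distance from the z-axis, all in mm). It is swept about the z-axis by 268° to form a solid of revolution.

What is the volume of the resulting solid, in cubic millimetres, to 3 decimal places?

Volume = 21837.119 mm³

Profile (r,z), 7 vertices: (2.5,25) (5.5,4.5) (11,2.5) (15.5,5.5) (20,31) (17,35) (9,36.5)
edge 0: (2.5,25)→(5.5,4.5)  cross = 2.5·4.5 − 5.5·25 = -126.2500; (r_i+r_j)·cross = 8·-126.2500 = -1010.0000
edge 1: (5.5,4.5)→(11,2.5)  cross = 5.5·2.5 − 11·4.5 = -35.7500; (r_i+r_j)·cross = 16.5·-35.7500 = -589.8750
edge 2: (11,2.5)→(15.5,5.5)  cross = 11·5.5 − 15.5·2.5 = 21.7500; (r_i+r_j)·cross = 26.5·21.7500 = 576.3750
edge 3: (15.5,5.5)→(20,31)  cross = 15.5·31 − 20·5.5 = 370.5000; (r_i+r_j)·cross = 35.5·370.5000 = 13152.7500
edge 4: (20,31)→(17,35)  cross = 20·35 − 17·31 = 173.0000; (r_i+r_j)·cross = 37·173.0000 = 6401.0000
edge 5: (17,35)→(9,36.5)  cross = 17·36.5 − 9·35 = 305.5000; (r_i+r_j)·cross = 26·305.5000 = 7943.0000
edge 6: (9,36.5)→(2.5,25)  cross = 9·25 − 2.5·36.5 = 133.7500; (r_i+r_j)·cross = 11.5·133.7500 = 1538.1250
Σcross = 842.5000 → A = |Σcross|/2 = 421.2500 mm²
Σ(r_i+r_j)·cross = 28011.3750 → first moment M = |Σ|/6 = 4668.5625
R_c = M/A = 4668.5625/421.2500 = 11.0826 mm
θ = 268° = 4.677482 rad
V = θ·R_c·A = 4.677482·11.0826·421.2500 = 21837.119 mm³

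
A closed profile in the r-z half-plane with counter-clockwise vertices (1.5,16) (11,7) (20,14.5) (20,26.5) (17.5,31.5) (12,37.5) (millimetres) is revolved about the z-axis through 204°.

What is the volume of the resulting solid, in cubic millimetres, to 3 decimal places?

Volume = 14485.853 mm³

Profile (r,z), 6 vertices: (1.5,16) (11,7) (20,14.5) (20,26.5) (17.5,31.5) (12,37.5)
edge 0: (1.5,16)→(11,7)  cross = 1.5·7 − 11·16 = -165.5000; (r_i+r_j)·cross = 12.5·-165.5000 = -2068.7500
edge 1: (11,7)→(20,14.5)  cross = 11·14.5 − 20·7 = 19.5000; (r_i+r_j)·cross = 31·19.5000 = 604.5000
edge 2: (20,14.5)→(20,26.5)  cross = 20·26.5 − 20·14.5 = 240.0000; (r_i+r_j)·cross = 40·240.0000 = 9600.0000
edge 3: (20,26.5)→(17.5,31.5)  cross = 20·31.5 − 17.5·26.5 = 166.2500; (r_i+r_j)·cross = 37.5·166.2500 = 6234.3750
edge 4: (17.5,31.5)→(12,37.5)  cross = 17.5·37.5 − 12·31.5 = 278.2500; (r_i+r_j)·cross = 29.5·278.2500 = 8208.3750
edge 5: (12,37.5)→(1.5,16)  cross = 12·16 − 1.5·37.5 = 135.7500; (r_i+r_j)·cross = 13.5·135.7500 = 1832.6250
Σcross = 674.2500 → A = |Σcross|/2 = 337.1250 mm²
Σ(r_i+r_j)·cross = 24411.1250 → first moment M = |Σ|/6 = 4068.5208
R_c = M/A = 4068.5208/337.1250 = 12.0683 mm
θ = 204° = 3.560472 rad
V = θ·R_c·A = 3.560472·12.0683·337.1250 = 14485.853 mm³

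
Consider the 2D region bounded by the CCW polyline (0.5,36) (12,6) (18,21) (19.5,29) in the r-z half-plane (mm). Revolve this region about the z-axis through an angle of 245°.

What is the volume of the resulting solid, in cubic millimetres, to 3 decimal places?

Profile (r,z), 4 vertices: (0.5,36) (12,6) (18,21) (19.5,29)
edge 0: (0.5,36)→(12,6)  cross = 0.5·6 − 12·36 = -429.0000; (r_i+r_j)·cross = 12.5·-429.0000 = -5362.5000
edge 1: (12,6)→(18,21)  cross = 12·21 − 18·6 = 144.0000; (r_i+r_j)·cross = 30·144.0000 = 4320.0000
edge 2: (18,21)→(19.5,29)  cross = 18·29 − 19.5·21 = 112.5000; (r_i+r_j)·cross = 37.5·112.5000 = 4218.7500
edge 3: (19.5,29)→(0.5,36)  cross = 19.5·36 − 0.5·29 = 687.5000; (r_i+r_j)·cross = 20·687.5000 = 13750.0000
Σcross = 515.0000 → A = |Σcross|/2 = 257.5000 mm²
Σ(r_i+r_j)·cross = 16926.2500 → first moment M = |Σ|/6 = 2821.0417
R_c = M/A = 2821.0417/257.5000 = 10.9555 mm
θ = 245° = 4.276057 rad
V = θ·R_c·A = 4.276057·10.9555·257.5000 = 12062.934 mm³

Volume = 12062.934 mm³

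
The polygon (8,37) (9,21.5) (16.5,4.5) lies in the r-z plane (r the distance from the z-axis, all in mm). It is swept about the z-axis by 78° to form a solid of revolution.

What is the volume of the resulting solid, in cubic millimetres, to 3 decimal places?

Volume = 754.390 mm³

Profile (r,z), 3 vertices: (8,37) (9,21.5) (16.5,4.5)
edge 0: (8,37)→(9,21.5)  cross = 8·21.5 − 9·37 = -161.0000; (r_i+r_j)·cross = 17·-161.0000 = -2737.0000
edge 1: (9,21.5)→(16.5,4.5)  cross = 9·4.5 − 16.5·21.5 = -314.2500; (r_i+r_j)·cross = 25.5·-314.2500 = -8013.3750
edge 2: (16.5,4.5)→(8,37)  cross = 16.5·37 − 8·4.5 = 574.5000; (r_i+r_j)·cross = 24.5·574.5000 = 14075.2500
Σcross = 99.2500 → A = |Σcross|/2 = 49.6250 mm²
Σ(r_i+r_j)·cross = 3324.8750 → first moment M = |Σ|/6 = 554.1458
R_c = M/A = 554.1458/49.6250 = 11.1667 mm
θ = 78° = 1.361357 rad
V = θ·R_c·A = 1.361357·11.1667·49.6250 = 754.390 mm³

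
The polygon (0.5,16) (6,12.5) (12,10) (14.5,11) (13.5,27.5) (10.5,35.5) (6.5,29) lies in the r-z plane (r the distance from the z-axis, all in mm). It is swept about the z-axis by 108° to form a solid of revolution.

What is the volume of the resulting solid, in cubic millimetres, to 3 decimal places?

Profile (r,z), 7 vertices: (0.5,16) (6,12.5) (12,10) (14.5,11) (13.5,27.5) (10.5,35.5) (6.5,29)
edge 0: (0.5,16)→(6,12.5)  cross = 0.5·12.5 − 6·16 = -89.7500; (r_i+r_j)·cross = 6.5·-89.7500 = -583.3750
edge 1: (6,12.5)→(12,10)  cross = 6·10 − 12·12.5 = -90.0000; (r_i+r_j)·cross = 18·-90.0000 = -1620.0000
edge 2: (12,10)→(14.5,11)  cross = 12·11 − 14.5·10 = -13.0000; (r_i+r_j)·cross = 26.5·-13.0000 = -344.5000
edge 3: (14.5,11)→(13.5,27.5)  cross = 14.5·27.5 − 13.5·11 = 250.2500; (r_i+r_j)·cross = 28·250.2500 = 7007.0000
edge 4: (13.5,27.5)→(10.5,35.5)  cross = 13.5·35.5 − 10.5·27.5 = 190.5000; (r_i+r_j)·cross = 24·190.5000 = 4572.0000
edge 5: (10.5,35.5)→(6.5,29)  cross = 10.5·29 − 6.5·35.5 = 73.7500; (r_i+r_j)·cross = 17·73.7500 = 1253.7500
edge 6: (6.5,29)→(0.5,16)  cross = 6.5·16 − 0.5·29 = 89.5000; (r_i+r_j)·cross = 7·89.5000 = 626.5000
Σcross = 411.2500 → A = |Σcross|/2 = 205.6250 mm²
Σ(r_i+r_j)·cross = 10911.3750 → first moment M = |Σ|/6 = 1818.5625
R_c = M/A = 1818.5625/205.6250 = 8.8441 mm
θ = 108° = 1.884956 rad
V = θ·R_c·A = 1.884956·8.8441·205.6250 = 3427.910 mm³

Volume = 3427.910 mm³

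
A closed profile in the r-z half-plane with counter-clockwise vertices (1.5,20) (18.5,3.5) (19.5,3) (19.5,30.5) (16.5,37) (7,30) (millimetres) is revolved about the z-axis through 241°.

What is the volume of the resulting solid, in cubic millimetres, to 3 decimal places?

Profile (r,z), 6 vertices: (1.5,20) (18.5,3.5) (19.5,3) (19.5,30.5) (16.5,37) (7,30)
edge 0: (1.5,20)→(18.5,3.5)  cross = 1.5·3.5 − 18.5·20 = -364.7500; (r_i+r_j)·cross = 20·-364.7500 = -7295.0000
edge 1: (18.5,3.5)→(19.5,3)  cross = 18.5·3 − 19.5·3.5 = -12.7500; (r_i+r_j)·cross = 38·-12.7500 = -484.5000
edge 2: (19.5,3)→(19.5,30.5)  cross = 19.5·30.5 − 19.5·3 = 536.2500; (r_i+r_j)·cross = 39·536.2500 = 20913.7500
edge 3: (19.5,30.5)→(16.5,37)  cross = 19.5·37 − 16.5·30.5 = 218.2500; (r_i+r_j)·cross = 36·218.2500 = 7857.0000
edge 4: (16.5,37)→(7,30)  cross = 16.5·30 − 7·37 = 236.0000; (r_i+r_j)·cross = 23.5·236.0000 = 5546.0000
edge 5: (7,30)→(1.5,20)  cross = 7·20 − 1.5·30 = 95.0000; (r_i+r_j)·cross = 8.5·95.0000 = 807.5000
Σcross = 708.0000 → A = |Σcross|/2 = 354.0000 mm²
Σ(r_i+r_j)·cross = 27344.7500 → first moment M = |Σ|/6 = 4557.4583
R_c = M/A = 4557.4583/354.0000 = 12.8742 mm
θ = 241° = 4.206243 rad
V = θ·R_c·A = 4.206243·12.8742·354.0000 = 19169.779 mm³

Volume = 19169.779 mm³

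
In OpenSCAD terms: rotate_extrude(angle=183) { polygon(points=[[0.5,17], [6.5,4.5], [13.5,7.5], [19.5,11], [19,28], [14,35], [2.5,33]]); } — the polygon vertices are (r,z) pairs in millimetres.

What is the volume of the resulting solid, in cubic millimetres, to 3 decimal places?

Profile (r,z), 7 vertices: (0.5,17) (6.5,4.5) (13.5,7.5) (19.5,11) (19,28) (14,35) (2.5,33)
edge 0: (0.5,17)→(6.5,4.5)  cross = 0.5·4.5 − 6.5·17 = -108.2500; (r_i+r_j)·cross = 7·-108.2500 = -757.7500
edge 1: (6.5,4.5)→(13.5,7.5)  cross = 6.5·7.5 − 13.5·4.5 = -12.0000; (r_i+r_j)·cross = 20·-12.0000 = -240.0000
edge 2: (13.5,7.5)→(19.5,11)  cross = 13.5·11 − 19.5·7.5 = 2.2500; (r_i+r_j)·cross = 33·2.2500 = 74.2500
edge 3: (19.5,11)→(19,28)  cross = 19.5·28 − 19·11 = 337.0000; (r_i+r_j)·cross = 38.5·337.0000 = 12974.5000
edge 4: (19,28)→(14,35)  cross = 19·35 − 14·28 = 273.0000; (r_i+r_j)·cross = 33·273.0000 = 9009.0000
edge 5: (14,35)→(2.5,33)  cross = 14·33 − 2.5·35 = 374.5000; (r_i+r_j)·cross = 16.5·374.5000 = 6179.2500
edge 6: (2.5,33)→(0.5,17)  cross = 2.5·17 − 0.5·33 = 26.0000; (r_i+r_j)·cross = 3·26.0000 = 78.0000
Σcross = 892.5000 → A = |Σcross|/2 = 446.2500 mm²
Σ(r_i+r_j)·cross = 27317.2500 → first moment M = |Σ|/6 = 4552.8750
R_c = M/A = 4552.8750/446.2500 = 10.2025 mm
θ = 183° = 3.193953 rad
V = θ·R_c·A = 3.193953·10.2025·446.2500 = 14541.667 mm³

Volume = 14541.667 mm³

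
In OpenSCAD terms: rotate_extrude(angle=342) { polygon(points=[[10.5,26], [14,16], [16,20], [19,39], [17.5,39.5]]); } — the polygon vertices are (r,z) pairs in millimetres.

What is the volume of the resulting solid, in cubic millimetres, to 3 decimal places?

Volume = 8025.356 mm³

Profile (r,z), 5 vertices: (10.5,26) (14,16) (16,20) (19,39) (17.5,39.5)
edge 0: (10.5,26)→(14,16)  cross = 10.5·16 − 14·26 = -196.0000; (r_i+r_j)·cross = 24.5·-196.0000 = -4802.0000
edge 1: (14,16)→(16,20)  cross = 14·20 − 16·16 = 24.0000; (r_i+r_j)·cross = 30·24.0000 = 720.0000
edge 2: (16,20)→(19,39)  cross = 16·39 − 19·20 = 244.0000; (r_i+r_j)·cross = 35·244.0000 = 8540.0000
edge 3: (19,39)→(17.5,39.5)  cross = 19·39.5 − 17.5·39 = 68.0000; (r_i+r_j)·cross = 36.5·68.0000 = 2482.0000
edge 4: (17.5,39.5)→(10.5,26)  cross = 17.5·26 − 10.5·39.5 = 40.2500; (r_i+r_j)·cross = 28·40.2500 = 1127.0000
Σcross = 180.2500 → A = |Σcross|/2 = 90.1250 mm²
Σ(r_i+r_j)·cross = 8067.0000 → first moment M = |Σ|/6 = 1344.5000
R_c = M/A = 1344.5000/90.1250 = 14.9182 mm
θ = 342° = 5.969026 rad
V = θ·R_c·A = 5.969026·14.9182·90.1250 = 8025.356 mm³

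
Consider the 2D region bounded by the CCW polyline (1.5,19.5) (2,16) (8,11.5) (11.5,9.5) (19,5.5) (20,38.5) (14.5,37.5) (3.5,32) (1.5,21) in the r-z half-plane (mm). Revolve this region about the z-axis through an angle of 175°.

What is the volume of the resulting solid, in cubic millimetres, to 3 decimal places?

Volume = 15876.706 mm³

Profile (r,z), 9 vertices: (1.5,19.5) (2,16) (8,11.5) (11.5,9.5) (19,5.5) (20,38.5) (14.5,37.5) (3.5,32) (1.5,21)
edge 0: (1.5,19.5)→(2,16)  cross = 1.5·16 − 2·19.5 = -15.0000; (r_i+r_j)·cross = 3.5·-15.0000 = -52.5000
edge 1: (2,16)→(8,11.5)  cross = 2·11.5 − 8·16 = -105.0000; (r_i+r_j)·cross = 10·-105.0000 = -1050.0000
edge 2: (8,11.5)→(11.5,9.5)  cross = 8·9.5 − 11.5·11.5 = -56.2500; (r_i+r_j)·cross = 19.5·-56.2500 = -1096.8750
edge 3: (11.5,9.5)→(19,5.5)  cross = 11.5·5.5 − 19·9.5 = -117.2500; (r_i+r_j)·cross = 30.5·-117.2500 = -3576.1250
edge 4: (19,5.5)→(20,38.5)  cross = 19·38.5 − 20·5.5 = 621.5000; (r_i+r_j)·cross = 39·621.5000 = 24238.5000
edge 5: (20,38.5)→(14.5,37.5)  cross = 20·37.5 − 14.5·38.5 = 191.7500; (r_i+r_j)·cross = 34.5·191.7500 = 6615.3750
edge 6: (14.5,37.5)→(3.5,32)  cross = 14.5·32 − 3.5·37.5 = 332.7500; (r_i+r_j)·cross = 18·332.7500 = 5989.5000
edge 7: (3.5,32)→(1.5,21)  cross = 3.5·21 − 1.5·32 = 25.5000; (r_i+r_j)·cross = 5·25.5000 = 127.5000
edge 8: (1.5,21)→(1.5,19.5)  cross = 1.5·19.5 − 1.5·21 = -2.2500; (r_i+r_j)·cross = 3·-2.2500 = -6.7500
Σcross = 875.7500 → A = |Σcross|/2 = 437.8750 mm²
Σ(r_i+r_j)·cross = 31188.6250 → first moment M = |Σ|/6 = 5198.1042
R_c = M/A = 5198.1042/437.8750 = 11.8712 mm
θ = 175° = 3.054326 rad
V = θ·R_c·A = 3.054326·11.8712·437.8750 = 15876.706 mm³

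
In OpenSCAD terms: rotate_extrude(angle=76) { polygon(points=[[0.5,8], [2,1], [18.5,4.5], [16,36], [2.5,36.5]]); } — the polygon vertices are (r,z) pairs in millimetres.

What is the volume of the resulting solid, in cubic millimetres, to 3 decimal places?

Volume = 6500.435 mm³

Profile (r,z), 5 vertices: (0.5,8) (2,1) (18.5,4.5) (16,36) (2.5,36.5)
edge 0: (0.5,8)→(2,1)  cross = 0.5·1 − 2·8 = -15.5000; (r_i+r_j)·cross = 2.5·-15.5000 = -38.7500
edge 1: (2,1)→(18.5,4.5)  cross = 2·4.5 − 18.5·1 = -9.5000; (r_i+r_j)·cross = 20.5·-9.5000 = -194.7500
edge 2: (18.5,4.5)→(16,36)  cross = 18.5·36 − 16·4.5 = 594.0000; (r_i+r_j)·cross = 34.5·594.0000 = 20493.0000
edge 3: (16,36)→(2.5,36.5)  cross = 16·36.5 − 2.5·36 = 494.0000; (r_i+r_j)·cross = 18.5·494.0000 = 9139.0000
edge 4: (2.5,36.5)→(0.5,8)  cross = 2.5·8 − 0.5·36.5 = 1.7500; (r_i+r_j)·cross = 3·1.7500 = 5.2500
Σcross = 1064.7500 → A = |Σcross|/2 = 532.3750 mm²
Σ(r_i+r_j)·cross = 29403.7500 → first moment M = |Σ|/6 = 4900.6250
R_c = M/A = 4900.6250/532.3750 = 9.2052 mm
θ = 76° = 1.326450 rad
V = θ·R_c·A = 1.326450·9.2052·532.3750 = 6500.435 mm³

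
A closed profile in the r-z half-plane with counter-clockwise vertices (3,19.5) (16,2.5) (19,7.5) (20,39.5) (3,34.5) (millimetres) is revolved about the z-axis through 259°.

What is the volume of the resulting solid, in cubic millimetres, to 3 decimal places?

Profile (r,z), 5 vertices: (3,19.5) (16,2.5) (19,7.5) (20,39.5) (3,34.5)
edge 0: (3,19.5)→(16,2.5)  cross = 3·2.5 − 16·19.5 = -304.5000; (r_i+r_j)·cross = 19·-304.5000 = -5785.5000
edge 1: (16,2.5)→(19,7.5)  cross = 16·7.5 − 19·2.5 = 72.5000; (r_i+r_j)·cross = 35·72.5000 = 2537.5000
edge 2: (19,7.5)→(20,39.5)  cross = 19·39.5 − 20·7.5 = 600.5000; (r_i+r_j)·cross = 39·600.5000 = 23419.5000
edge 3: (20,39.5)→(3,34.5)  cross = 20·34.5 − 3·39.5 = 571.5000; (r_i+r_j)·cross = 23·571.5000 = 13144.5000
edge 4: (3,34.5)→(3,19.5)  cross = 3·19.5 − 3·34.5 = -45.0000; (r_i+r_j)·cross = 6·-45.0000 = -270.0000
Σcross = 895.0000 → A = |Σcross|/2 = 447.5000 mm²
Σ(r_i+r_j)·cross = 33046.0000 → first moment M = |Σ|/6 = 5507.6667
R_c = M/A = 5507.6667/447.5000 = 12.3076 mm
θ = 259° = 4.520403 rad
V = θ·R_c·A = 4.520403·12.3076·447.5000 = 24896.872 mm³

Volume = 24896.872 mm³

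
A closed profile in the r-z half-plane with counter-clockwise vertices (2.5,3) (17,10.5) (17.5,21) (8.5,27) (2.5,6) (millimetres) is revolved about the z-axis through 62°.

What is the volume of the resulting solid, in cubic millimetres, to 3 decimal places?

Profile (r,z), 5 vertices: (2.5,3) (17,10.5) (17.5,21) (8.5,27) (2.5,6)
edge 0: (2.5,3)→(17,10.5)  cross = 2.5·10.5 − 17·3 = -24.7500; (r_i+r_j)·cross = 19.5·-24.7500 = -482.6250
edge 1: (17,10.5)→(17.5,21)  cross = 17·21 − 17.5·10.5 = 173.2500; (r_i+r_j)·cross = 34.5·173.2500 = 5977.1250
edge 2: (17.5,21)→(8.5,27)  cross = 17.5·27 − 8.5·21 = 294.0000; (r_i+r_j)·cross = 26·294.0000 = 7644.0000
edge 3: (8.5,27)→(2.5,6)  cross = 8.5·6 − 2.5·27 = -16.5000; (r_i+r_j)·cross = 11·-16.5000 = -181.5000
edge 4: (2.5,6)→(2.5,3)  cross = 2.5·3 − 2.5·6 = -7.5000; (r_i+r_j)·cross = 5·-7.5000 = -37.5000
Σcross = 418.5000 → A = |Σcross|/2 = 209.2500 mm²
Σ(r_i+r_j)·cross = 12919.5000 → first moment M = |Σ|/6 = 2153.2500
R_c = M/A = 2153.2500/209.2500 = 10.2903 mm
θ = 62° = 1.082104 rad
V = θ·R_c·A = 1.082104·10.2903·209.2500 = 2330.041 mm³

Volume = 2330.041 mm³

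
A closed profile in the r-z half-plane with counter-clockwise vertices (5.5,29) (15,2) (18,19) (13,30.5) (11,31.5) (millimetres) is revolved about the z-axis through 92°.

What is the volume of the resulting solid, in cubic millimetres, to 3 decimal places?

Profile (r,z), 5 vertices: (5.5,29) (15,2) (18,19) (13,30.5) (11,31.5)
edge 0: (5.5,29)→(15,2)  cross = 5.5·2 − 15·29 = -424.0000; (r_i+r_j)·cross = 20.5·-424.0000 = -8692.0000
edge 1: (15,2)→(18,19)  cross = 15·19 − 18·2 = 249.0000; (r_i+r_j)·cross = 33·249.0000 = 8217.0000
edge 2: (18,19)→(13,30.5)  cross = 18·30.5 − 13·19 = 302.0000; (r_i+r_j)·cross = 31·302.0000 = 9362.0000
edge 3: (13,30.5)→(11,31.5)  cross = 13·31.5 − 11·30.5 = 74.0000; (r_i+r_j)·cross = 24·74.0000 = 1776.0000
edge 4: (11,31.5)→(5.5,29)  cross = 11·29 − 5.5·31.5 = 145.7500; (r_i+r_j)·cross = 16.5·145.7500 = 2404.8750
Σcross = 346.7500 → A = |Σcross|/2 = 173.3750 mm²
Σ(r_i+r_j)·cross = 13067.8750 → first moment M = |Σ|/6 = 2177.9792
R_c = M/A = 2177.9792/173.3750 = 12.5622 mm
θ = 92° = 1.605703 rad
V = θ·R_c·A = 1.605703·12.5622·173.3750 = 3497.187 mm³

Volume = 3497.187 mm³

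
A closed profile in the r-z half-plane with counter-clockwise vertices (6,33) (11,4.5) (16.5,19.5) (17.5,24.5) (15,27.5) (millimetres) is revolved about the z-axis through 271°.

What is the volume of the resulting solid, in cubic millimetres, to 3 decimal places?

Profile (r,z), 5 vertices: (6,33) (11,4.5) (16.5,19.5) (17.5,24.5) (15,27.5)
edge 0: (6,33)→(11,4.5)  cross = 6·4.5 − 11·33 = -336.0000; (r_i+r_j)·cross = 17·-336.0000 = -5712.0000
edge 1: (11,4.5)→(16.5,19.5)  cross = 11·19.5 − 16.5·4.5 = 140.2500; (r_i+r_j)·cross = 27.5·140.2500 = 3856.8750
edge 2: (16.5,19.5)→(17.5,24.5)  cross = 16.5·24.5 − 17.5·19.5 = 63.0000; (r_i+r_j)·cross = 34·63.0000 = 2142.0000
edge 3: (17.5,24.5)→(15,27.5)  cross = 17.5·27.5 − 15·24.5 = 113.7500; (r_i+r_j)·cross = 32.5·113.7500 = 3696.8750
edge 4: (15,27.5)→(6,33)  cross = 15·33 − 6·27.5 = 330.0000; (r_i+r_j)·cross = 21·330.0000 = 6930.0000
Σcross = 311.0000 → A = |Σcross|/2 = 155.5000 mm²
Σ(r_i+r_j)·cross = 10913.7500 → first moment M = |Σ|/6 = 1818.9583
R_c = M/A = 1818.9583/155.5000 = 11.6975 mm
θ = 271° = 4.729842 rad
V = θ·R_c·A = 4.729842·11.6975·155.5000 = 8603.386 mm³

Volume = 8603.386 mm³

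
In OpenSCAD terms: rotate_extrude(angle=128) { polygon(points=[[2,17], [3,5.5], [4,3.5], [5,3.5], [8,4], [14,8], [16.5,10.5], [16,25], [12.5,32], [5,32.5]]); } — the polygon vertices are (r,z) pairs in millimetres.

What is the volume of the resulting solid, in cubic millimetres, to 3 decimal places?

Profile (r,z), 10 vertices: (2,17) (3,5.5) (4,3.5) (5,3.5) (8,4) (14,8) (16.5,10.5) (16,25) (12.5,32) (5,32.5)
edge 0: (2,17)→(3,5.5)  cross = 2·5.5 − 3·17 = -40.0000; (r_i+r_j)·cross = 5·-40.0000 = -200.0000
edge 1: (3,5.5)→(4,3.5)  cross = 3·3.5 − 4·5.5 = -11.5000; (r_i+r_j)·cross = 7·-11.5000 = -80.5000
edge 2: (4,3.5)→(5,3.5)  cross = 4·3.5 − 5·3.5 = -3.5000; (r_i+r_j)·cross = 9·-3.5000 = -31.5000
edge 3: (5,3.5)→(8,4)  cross = 5·4 − 8·3.5 = -8.0000; (r_i+r_j)·cross = 13·-8.0000 = -104.0000
edge 4: (8,4)→(14,8)  cross = 8·8 − 14·4 = 8.0000; (r_i+r_j)·cross = 22·8.0000 = 176.0000
edge 5: (14,8)→(16.5,10.5)  cross = 14·10.5 − 16.5·8 = 15.0000; (r_i+r_j)·cross = 30.5·15.0000 = 457.5000
edge 6: (16.5,10.5)→(16,25)  cross = 16.5·25 − 16·10.5 = 244.5000; (r_i+r_j)·cross = 32.5·244.5000 = 7946.2500
edge 7: (16,25)→(12.5,32)  cross = 16·32 − 12.5·25 = 199.5000; (r_i+r_j)·cross = 28.5·199.5000 = 5685.7500
edge 8: (12.5,32)→(5,32.5)  cross = 12.5·32.5 − 5·32 = 246.2500; (r_i+r_j)·cross = 17.5·246.2500 = 4309.3750
edge 9: (5,32.5)→(2,17)  cross = 5·17 − 2·32.5 = 20.0000; (r_i+r_j)·cross = 7·20.0000 = 140.0000
Σcross = 670.2500 → A = |Σcross|/2 = 335.1250 mm²
Σ(r_i+r_j)·cross = 18298.8750 → first moment M = |Σ|/6 = 3049.8125
R_c = M/A = 3049.8125/335.1250 = 9.1005 mm
θ = 128° = 2.234021 rad
V = θ·R_c·A = 2.234021·9.1005·335.1250 = 6813.347 mm³

Volume = 6813.347 mm³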